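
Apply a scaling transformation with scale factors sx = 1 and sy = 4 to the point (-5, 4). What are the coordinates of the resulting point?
(-5, 16)

Scaling matrix:
[[1, 0], [0, 4]]
Result: (-5 × 1, 4 × 4) = (-5, 16)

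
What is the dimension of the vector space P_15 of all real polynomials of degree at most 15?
Dimension = 16

A polynomial of degree at most 15 can be written as a₀ + a₁x + a₂x² + … + a_15x^15, with 16 free coefficients a₀, …, a_15.
The set {1, x, x², …, x^15} is a basis: it spans P_15 (every such polynomial is a linear combination of these) and is linearly independent (a polynomial is zero iff all its coefficients are zero).
Therefore dim(P_15) = 15 + 1 = 16.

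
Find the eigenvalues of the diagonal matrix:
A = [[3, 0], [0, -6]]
λ₁ = 3, λ₂ = -6

The characteristic polynomial of A is det(A - λI) = (3 - λ)(-6 - λ) = 0.
The roots are λ = 3 and λ = -6, so the eigenvalues are the diagonal entries.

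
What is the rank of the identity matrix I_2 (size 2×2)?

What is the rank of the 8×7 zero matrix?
rank(I_2) = 2, rank(0) = 0

The identity I_2 has 2 columns that are the standard basis vectors e_1, …, e_2. These are linearly independent, so all 2 columns are pivots and rank(I_2) = 2.
The 8×7 zero matrix has every entry zero, so every row is the zero row and there are no pivots; rank(0) = 0.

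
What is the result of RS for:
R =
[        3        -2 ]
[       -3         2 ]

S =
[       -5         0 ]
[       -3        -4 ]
RS =
[       -9         8 ]
[        9        -8 ]

Matrix multiplication: (RS)[i][j] = sum over k of R[i][k] * S[k][j].
  (RS)[0][0] = (3)*(-5) + (-2)*(-3) = -9
  (RS)[0][1] = (3)*(0) + (-2)*(-4) = 8
  (RS)[1][0] = (-3)*(-5) + (2)*(-3) = 9
  (RS)[1][1] = (-3)*(0) + (2)*(-4) = -8
RS =
[       -9         8 ]
[        9        -8 ]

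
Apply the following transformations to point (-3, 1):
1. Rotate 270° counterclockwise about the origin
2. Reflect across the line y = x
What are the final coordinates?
(3, 1)

Step 1: Rotate 270° → (1, 3)
Step 2: Reflect across the line y = x → (3, 1)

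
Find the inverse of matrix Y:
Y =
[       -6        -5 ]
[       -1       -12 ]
det(Y) = 67
Y⁻¹ =
[   -12/67      5/67 ]
[     1/67     -6/67 ]

For a 2×2 matrix Y = [[a, b], [c, d]] with det(Y) ≠ 0, Y⁻¹ = (1/det(Y)) * [[d, -b], [-c, a]].
det(Y) = (-6)*(-12) - (-5)*(-1) = 72 - 5 = 67.
Y⁻¹ = (1/67) * [[-12, 5], [1, -6]].
Dividing each entry by 67 and reducing:
Y⁻¹ =
[   -12/67      5/67 ]
[     1/67     -6/67 ]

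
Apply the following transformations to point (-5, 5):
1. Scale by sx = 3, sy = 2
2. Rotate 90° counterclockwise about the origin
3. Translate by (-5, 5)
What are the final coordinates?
(-15, -10)

Step 1: Scale → (-15, 10)
Step 2: Rotate 90° → (-10, -15)
Step 3: Translate → (-15, -10)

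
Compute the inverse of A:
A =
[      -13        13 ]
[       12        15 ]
det(A) = -351
A⁻¹ =
[   -5/117      1/27 ]
[    4/117      1/27 ]

For a 2×2 matrix A = [[a, b], [c, d]] with det(A) ≠ 0, A⁻¹ = (1/det(A)) * [[d, -b], [-c, a]].
det(A) = (-13)*(15) - (13)*(12) = -195 - 156 = -351.
A⁻¹ = (1/-351) * [[15, -13], [-12, -13]].
Dividing each entry by -351 and reducing:
A⁻¹ =
[   -5/117      1/27 ]
[    4/117      1/27 ]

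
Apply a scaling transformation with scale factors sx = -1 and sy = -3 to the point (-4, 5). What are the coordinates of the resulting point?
(4, -15)

Scaling matrix:
[[-1, 0], [0, -3]]
Result: (-4 × -1, 5 × -3) = (4, -15)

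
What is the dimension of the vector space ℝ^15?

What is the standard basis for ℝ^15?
Dimension = 15; standard basis = {e_1, e_2, e_3, …, e_15}

ℝ^15 is the space of 15-tuples of real numbers; its dimension is 15.
The standard basis consists of 15 vectors: e_1, e_2, e_3, …, e_15, where e_i is the vector with 1 in position i and 0 elsewhere.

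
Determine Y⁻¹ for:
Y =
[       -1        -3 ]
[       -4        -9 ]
det(Y) = -3
Y⁻¹ =
[        3        -1 ]
[     -4/3       1/3 ]

For a 2×2 matrix Y = [[a, b], [c, d]] with det(Y) ≠ 0, Y⁻¹ = (1/det(Y)) * [[d, -b], [-c, a]].
det(Y) = (-1)*(-9) - (-3)*(-4) = 9 - 12 = -3.
Y⁻¹ = (1/-3) * [[-9, 3], [4, -1]].
Dividing each entry by -3 and reducing:
Y⁻¹ =
[        3        -1 ]
[     -4/3       1/3 ]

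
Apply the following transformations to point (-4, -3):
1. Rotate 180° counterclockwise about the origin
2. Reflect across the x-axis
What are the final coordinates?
(4, -3)

Step 1: Rotate 180° → (4, 3)
Step 2: Reflect across the x-axis → (4, -3)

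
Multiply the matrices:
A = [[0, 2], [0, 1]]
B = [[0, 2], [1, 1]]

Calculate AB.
[[2, 2], [1, 1]]

Each entry (i,j) of AB = sum over k of A[i][k]*B[k][j].
(AB)[0][0] = (0)*(0) + (2)*(1) = 2
(AB)[0][1] = (0)*(2) + (2)*(1) = 2
(AB)[1][0] = (0)*(0) + (1)*(1) = 1
(AB)[1][1] = (0)*(2) + (1)*(1) = 1
AB = [[2, 2], [1, 1]]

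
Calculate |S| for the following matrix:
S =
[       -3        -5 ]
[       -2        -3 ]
det(S) = -1

For a 2×2 matrix [[a, b], [c, d]], det = a*d - b*c.
det(S) = (-3)*(-3) - (-5)*(-2) = 9 - 10 = -1.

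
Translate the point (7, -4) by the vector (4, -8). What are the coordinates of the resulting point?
(11, -12)

Translation by (4, -8):
x' = 7 + 4 = 11
y' = -4 + -8 = -12
Homogeneous matrix: [[1, 0, 4], [0, 1, -8], [0, 0, 1]]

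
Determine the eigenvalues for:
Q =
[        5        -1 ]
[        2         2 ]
λ = 3, 4

Solve det(Q - λI) = 0. For a 2×2 matrix the characteristic equation is λ² - (trace)λ + det = 0.
trace(Q) = a + d = 5 + 2 = 7.
det(Q) = a*d - b*c = (5)*(2) - (-1)*(2) = 10 + 2 = 12.
Characteristic equation: λ² - (7)λ + (12) = 0.
Discriminant = (7)² - 4*(12) = 49 - 48 = 1.
λ = (7 ± √1) / 2 = (7 ± 1) / 2 = 3, 4.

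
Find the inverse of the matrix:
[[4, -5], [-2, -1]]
[[1/14, -5/14], [-1/7, -2/7]]

For [[a,b],[c,d]], inverse = (1/det)·[[d,-b],[-c,a]]
det = 4·-1 - -5·-2 = -14
Inverse = (1/-14)·[[-1, 5], [2, 4]]
        = [[1/14, -5/14], [-1/7, -2/7]]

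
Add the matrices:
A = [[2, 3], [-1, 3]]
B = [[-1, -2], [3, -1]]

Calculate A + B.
[[1, 1], [2, 2]]

Add corresponding elements:
(2)+(-1)=1
(3)+(-2)=1
(-1)+(3)=2
(3)+(-1)=2
A + B = [[1, 1], [2, 2]]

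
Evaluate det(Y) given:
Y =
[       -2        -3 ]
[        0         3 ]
det(Y) = -6

For a 2×2 matrix [[a, b], [c, d]], det = a*d - b*c.
det(Y) = (-2)*(3) - (-3)*(0) = -6 - 0 = -6.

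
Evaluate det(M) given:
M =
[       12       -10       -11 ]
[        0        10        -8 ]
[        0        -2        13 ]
det(M) = 1368

Expand along row 0 (cofactor expansion): det(M) = a*(e*i - f*h) - b*(d*i - f*g) + c*(d*h - e*g), where the 3×3 is [[a, b, c], [d, e, f], [g, h, i]].
Minor M_00 = (10)*(13) - (-8)*(-2) = 130 - 16 = 114.
Minor M_01 = (0)*(13) - (-8)*(0) = 0 - 0 = 0.
Minor M_02 = (0)*(-2) - (10)*(0) = 0 - 0 = 0.
det(M) = (12)*(114) - (-10)*(0) + (-11)*(0) = 1368 + 0 + 0 = 1368.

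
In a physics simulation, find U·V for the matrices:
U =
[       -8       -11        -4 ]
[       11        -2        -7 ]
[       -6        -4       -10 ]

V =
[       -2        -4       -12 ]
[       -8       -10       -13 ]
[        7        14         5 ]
UV =
[       76        86       219 ]
[      -55      -122      -141 ]
[      -26       -76        74 ]

Matrix multiplication: (UV)[i][j] = sum over k of U[i][k] * V[k][j].
  (UV)[0][0] = (-8)*(-2) + (-11)*(-8) + (-4)*(7) = 76
  (UV)[0][1] = (-8)*(-4) + (-11)*(-10) + (-4)*(14) = 86
  (UV)[0][2] = (-8)*(-12) + (-11)*(-13) + (-4)*(5) = 219
  (UV)[1][0] = (11)*(-2) + (-2)*(-8) + (-7)*(7) = -55
  (UV)[1][1] = (11)*(-4) + (-2)*(-10) + (-7)*(14) = -122
  (UV)[1][2] = (11)*(-12) + (-2)*(-13) + (-7)*(5) = -141
  (UV)[2][0] = (-6)*(-2) + (-4)*(-8) + (-10)*(7) = -26
  (UV)[2][1] = (-6)*(-4) + (-4)*(-10) + (-10)*(14) = -76
  (UV)[2][2] = (-6)*(-12) + (-4)*(-13) + (-10)*(5) = 74
UV =
[       76        86       219 ]
[      -55      -122      -141 ]
[      -26       -76        74 ]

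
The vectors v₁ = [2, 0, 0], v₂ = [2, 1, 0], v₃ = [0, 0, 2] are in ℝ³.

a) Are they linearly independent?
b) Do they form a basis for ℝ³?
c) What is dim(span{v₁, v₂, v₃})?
Yes independent, yes basis, dim = 3

Stack v₁, v₂, v₃ as rows of a 3×3 matrix.
[[2, 0, 0]; [2, 1, 0]; [0, 0, 2]] is already lower triangular with nonzero diagonal entries (2, 1, 2), so its determinant is the product of the diagonal entries, det = (2)·(1)·(2) = 4 ≠ 0, and the rows are linearly independent.
Three linearly independent vectors in ℝ³ form a basis for ℝ³, so dim(span{v₁,v₂,v₃}) = 3.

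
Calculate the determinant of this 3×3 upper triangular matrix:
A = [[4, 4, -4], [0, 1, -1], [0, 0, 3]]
12

The determinant of a triangular matrix is the product of its diagonal entries (the off-diagonal entries above the diagonal do not affect it).
det(A) = (4) * (1) * (3) = 12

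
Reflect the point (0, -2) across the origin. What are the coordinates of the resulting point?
(0, 2)

Reflection across origin: (0, -2) → (0, 2)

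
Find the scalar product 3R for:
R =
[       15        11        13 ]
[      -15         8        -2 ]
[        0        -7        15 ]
3R =
[       45        33        39 ]
[      -45        24        -6 ]
[        0       -21        45 ]

Scalar multiplication is elementwise: (3R)[i][j] = 3 * R[i][j].
  (3R)[0][0] = 3 * (15) = 45
  (3R)[0][1] = 3 * (11) = 33
  (3R)[0][2] = 3 * (13) = 39
  (3R)[1][0] = 3 * (-15) = -45
  (3R)[1][1] = 3 * (8) = 24
  (3R)[1][2] = 3 * (-2) = -6
  (3R)[2][0] = 3 * (0) = 0
  (3R)[2][1] = 3 * (-7) = -21
  (3R)[2][2] = 3 * (15) = 45
3R =
[       45        33        39 ]
[      -45        24        -6 ]
[        0       -21        45 ]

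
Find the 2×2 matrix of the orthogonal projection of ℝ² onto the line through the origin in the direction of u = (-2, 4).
[[1/5, -2/5], [-2/5, 4/5]]

The orthogonal projection onto the line spanned by a nonzero vector u = (a, b) has matrix P = (u uᵀ) / (uᵀ u) = (1/(a² + b²)) · [[a², ab], [ab, b²]].
Here u = (-2, 4), so a² + b² = 4 + 16 = 20.
P = (1/20) · [[4, -8], [-8, 16]] = [[1/5, -2/5], [-2/5, 4/5]].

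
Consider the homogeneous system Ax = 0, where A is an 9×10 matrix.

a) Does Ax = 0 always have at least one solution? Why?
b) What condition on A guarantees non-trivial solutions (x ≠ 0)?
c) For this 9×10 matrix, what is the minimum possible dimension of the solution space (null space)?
a) Yes, x = 0 is always a solution. b) When A has linearly dependent columns (rank < n). c) Minimum nullity = 1.

a) x = 0 satisfies A·0 = 0, so the zero vector is always a solution.
b) Non-trivial solutions exist iff the columns of A are linearly dependent, equivalently rank(A) < n (the number of columns).
c) By rank-nullity, rank(A) + nullity(A) = n = 10. Since A has only 9 rows, rank(A) ≤ 9, so nullity(A) ≥ 10 - 9 = 1.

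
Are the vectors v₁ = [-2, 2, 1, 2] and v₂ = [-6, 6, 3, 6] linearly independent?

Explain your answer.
No, linearly dependent (v₂ = 3·v₁)

Check whether there is a scalar k with v₂ = k·v₁.
Comparing components, k = 3 satisfies 3·[-2, 2, 1, 2] = [-6, 6, 3, 6].
Since v₂ is a scalar multiple of v₁, the two vectors are linearly dependent.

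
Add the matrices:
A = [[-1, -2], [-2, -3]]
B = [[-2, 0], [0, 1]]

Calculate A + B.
[[-3, -2], [-2, -2]]

Add corresponding elements:
(-1)+(-2)=-3
(-2)+(0)=-2
(-2)+(0)=-2
(-3)+(1)=-2
A + B = [[-3, -2], [-2, -2]]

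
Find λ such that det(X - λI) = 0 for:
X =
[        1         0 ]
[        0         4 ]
λ = 1, 4

Solve det(X - λI) = 0. For a 2×2 matrix the characteristic equation is λ² - (trace)λ + det = 0.
trace(X) = a + d = 1 + 4 = 5.
det(X) = a*d - b*c = (1)*(4) - (0)*(0) = 4 - 0 = 4.
Characteristic equation: λ² - (5)λ + (4) = 0.
Discriminant = (5)² - 4*(4) = 25 - 16 = 9.
λ = (5 ± √9) / 2 = (5 ± 3) / 2 = 1, 4.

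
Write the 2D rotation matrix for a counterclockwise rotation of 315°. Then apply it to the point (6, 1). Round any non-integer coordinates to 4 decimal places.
R = [[√2/2, √2/2], [-√2/2, √2/2]]; R·(6, 1) = (4.9497, -3.5355)

Rotation matrix formula: R(θ) = [[cos θ, -sin θ], [sin θ, cos θ]]
For θ = 315°:
cos(315°) = √2/2
sin(315°) = -√2/2
R = [[√2/2, √2/2], [-√2/2, √2/2]]
Apply to (6, 1): [√2/2·6 + (√2/2)·1, -√2/2·6 + √2/2·1] = (4.9497, -3.5355)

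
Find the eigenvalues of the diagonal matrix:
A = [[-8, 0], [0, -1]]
λ₁ = -8, λ₂ = -1

The characteristic polynomial of A is det(A - λI) = (-8 - λ)(-1 - λ) = 0.
The roots are λ = -8 and λ = -1, so the eigenvalues are the diagonal entries.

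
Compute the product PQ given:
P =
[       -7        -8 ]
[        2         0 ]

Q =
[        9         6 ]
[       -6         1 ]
PQ =
[      -15       -50 ]
[       18        12 ]

Matrix multiplication: (PQ)[i][j] = sum over k of P[i][k] * Q[k][j].
  (PQ)[0][0] = (-7)*(9) + (-8)*(-6) = -15
  (PQ)[0][1] = (-7)*(6) + (-8)*(1) = -50
  (PQ)[1][0] = (2)*(9) + (0)*(-6) = 18
  (PQ)[1][1] = (2)*(6) + (0)*(1) = 12
PQ =
[      -15       -50 ]
[       18        12 ]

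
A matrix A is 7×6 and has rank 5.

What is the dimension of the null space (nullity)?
1

The rank-nullity theorem for an m×n matrix states:
rank(A) + nullity(A) = n (the number of columns).
Here n = 6 and rank(A) = 5, so nullity(A) = 6 - 5 = 1.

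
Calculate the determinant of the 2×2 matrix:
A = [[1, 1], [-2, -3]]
-1

For A = [[a, b], [c, d]], det(A) = a*d - b*c.
det(A) = (1)*(-3) - (1)*(-2) = -3 - -2 = -1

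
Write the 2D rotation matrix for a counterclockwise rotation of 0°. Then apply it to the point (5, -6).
R = [[1, 0], [0, 1]]; R·(5, -6) = (5, -6)

Rotation matrix formula: R(θ) = [[cos θ, -sin θ], [sin θ, cos θ]]
For θ = 0°:
cos(0°) = 1
sin(0°) = 0
R = [[1, 0], [0, 1]]
Apply to (5, -6): [1·5 + (0)·-6, 0·5 + 1·-6] = (5, -6)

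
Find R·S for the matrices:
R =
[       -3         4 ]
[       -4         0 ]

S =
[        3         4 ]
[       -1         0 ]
RS =
[      -13       -12 ]
[      -12       -16 ]

Matrix multiplication: (RS)[i][j] = sum over k of R[i][k] * S[k][j].
  (RS)[0][0] = (-3)*(3) + (4)*(-1) = -13
  (RS)[0][1] = (-3)*(4) + (4)*(0) = -12
  (RS)[1][0] = (-4)*(3) + (0)*(-1) = -12
  (RS)[1][1] = (-4)*(4) + (0)*(0) = -16
RS =
[      -13       -12 ]
[      -12       -16 ]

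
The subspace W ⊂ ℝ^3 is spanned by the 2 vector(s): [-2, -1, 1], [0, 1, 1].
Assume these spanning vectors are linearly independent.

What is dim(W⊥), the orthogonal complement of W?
dim(W⊥) = 1

For any subspace W of ℝ^n, dim(W) + dim(W⊥) = n (the whole-space dimension).
Here the given 2 vectors are linearly independent, so dim(W) = 2.
Thus dim(W⊥) = n - dim(W) = 3 - 2 = 1.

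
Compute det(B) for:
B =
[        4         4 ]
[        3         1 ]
det(B) = -8

For a 2×2 matrix [[a, b], [c, d]], det = a*d - b*c.
det(B) = (4)*(1) - (4)*(3) = 4 - 12 = -8.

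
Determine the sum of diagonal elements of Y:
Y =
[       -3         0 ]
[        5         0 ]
tr(Y) = -3 + 0 = -3

The trace of a square matrix is the sum of its diagonal entries.
Diagonal entries of Y: Y[0][0] = -3, Y[1][1] = 0.
tr(Y) = -3 + 0 = -3.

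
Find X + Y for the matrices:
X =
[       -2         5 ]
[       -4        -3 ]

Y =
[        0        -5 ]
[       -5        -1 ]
X + Y =
[       -2         0 ]
[       -9        -4 ]

Matrix addition is elementwise: (X+Y)[i][j] = X[i][j] + Y[i][j].
  (X+Y)[0][0] = (-2) + (0) = -2
  (X+Y)[0][1] = (5) + (-5) = 0
  (X+Y)[1][0] = (-4) + (-5) = -9
  (X+Y)[1][1] = (-3) + (-1) = -4
X + Y =
[       -2         0 ]
[       -9        -4 ]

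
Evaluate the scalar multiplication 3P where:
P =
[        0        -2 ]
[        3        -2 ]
3P =
[        0        -6 ]
[        9        -6 ]

Scalar multiplication is elementwise: (3P)[i][j] = 3 * P[i][j].
  (3P)[0][0] = 3 * (0) = 0
  (3P)[0][1] = 3 * (-2) = -6
  (3P)[1][0] = 3 * (3) = 9
  (3P)[1][1] = 3 * (-2) = -6
3P =
[        0        -6 ]
[        9        -6 ]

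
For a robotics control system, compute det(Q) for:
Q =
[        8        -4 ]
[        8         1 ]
det(Q) = 40

For a 2×2 matrix [[a, b], [c, d]], det = a*d - b*c.
det(Q) = (8)*(1) - (-4)*(8) = 8 + 32 = 40.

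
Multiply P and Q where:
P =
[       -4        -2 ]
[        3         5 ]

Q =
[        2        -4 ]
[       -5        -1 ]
PQ =
[        2        18 ]
[      -19       -17 ]

Matrix multiplication: (PQ)[i][j] = sum over k of P[i][k] * Q[k][j].
  (PQ)[0][0] = (-4)*(2) + (-2)*(-5) = 2
  (PQ)[0][1] = (-4)*(-4) + (-2)*(-1) = 18
  (PQ)[1][0] = (3)*(2) + (5)*(-5) = -19
  (PQ)[1][1] = (3)*(-4) + (5)*(-1) = -17
PQ =
[        2        18 ]
[      -19       -17 ]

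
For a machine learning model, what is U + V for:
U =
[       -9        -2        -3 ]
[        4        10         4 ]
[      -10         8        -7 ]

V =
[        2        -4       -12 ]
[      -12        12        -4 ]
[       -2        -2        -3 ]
U + V =
[       -7        -6       -15 ]
[       -8        22         0 ]
[      -12         6       -10 ]

Matrix addition is elementwise: (U+V)[i][j] = U[i][j] + V[i][j].
  (U+V)[0][0] = (-9) + (2) = -7
  (U+V)[0][1] = (-2) + (-4) = -6
  (U+V)[0][2] = (-3) + (-12) = -15
  (U+V)[1][0] = (4) + (-12) = -8
  (U+V)[1][1] = (10) + (12) = 22
  (U+V)[1][2] = (4) + (-4) = 0
  (U+V)[2][0] = (-10) + (-2) = -12
  (U+V)[2][1] = (8) + (-2) = 6
  (U+V)[2][2] = (-7) + (-3) = -10
U + V =
[       -7        -6       -15 ]
[       -8        22         0 ]
[      -12         6       -10 ]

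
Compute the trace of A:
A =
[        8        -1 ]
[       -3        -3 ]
tr(A) = 8 - 3 = 5

The trace of a square matrix is the sum of its diagonal entries.
Diagonal entries of A: A[0][0] = 8, A[1][1] = -3.
tr(A) = 8 - 3 = 5.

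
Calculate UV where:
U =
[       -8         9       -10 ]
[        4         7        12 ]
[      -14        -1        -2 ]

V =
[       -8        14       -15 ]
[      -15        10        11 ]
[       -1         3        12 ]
UV =
[      -61       -52        99 ]
[     -149       162       161 ]
[      129      -212       175 ]

Matrix multiplication: (UV)[i][j] = sum over k of U[i][k] * V[k][j].
  (UV)[0][0] = (-8)*(-8) + (9)*(-15) + (-10)*(-1) = -61
  (UV)[0][1] = (-8)*(14) + (9)*(10) + (-10)*(3) = -52
  (UV)[0][2] = (-8)*(-15) + (9)*(11) + (-10)*(12) = 99
  (UV)[1][0] = (4)*(-8) + (7)*(-15) + (12)*(-1) = -149
  (UV)[1][1] = (4)*(14) + (7)*(10) + (12)*(3) = 162
  (UV)[1][2] = (4)*(-15) + (7)*(11) + (12)*(12) = 161
  (UV)[2][0] = (-14)*(-8) + (-1)*(-15) + (-2)*(-1) = 129
  (UV)[2][1] = (-14)*(14) + (-1)*(10) + (-2)*(3) = -212
  (UV)[2][2] = (-14)*(-15) + (-1)*(11) + (-2)*(12) = 175
UV =
[      -61       -52        99 ]
[     -149       162       161 ]
[      129      -212       175 ]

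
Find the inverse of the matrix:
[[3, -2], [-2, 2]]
[[1, 1], [1, 3/2]]

For [[a,b],[c,d]], inverse = (1/det)·[[d,-b],[-c,a]]
det = 3·2 - -2·-2 = 2
Inverse = (1/2)·[[2, 2], [2, 3]]
        = [[1, 1], [1, 3/2]]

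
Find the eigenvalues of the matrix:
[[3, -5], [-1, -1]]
λ = -2 and λ = 4

Characteristic equation: det(A - λI) = 0
λ² - (trace)λ + (det) = 0
λ² - (2)λ + (-8) = 0
λ² - 2λ - 8 = 0
Solving: λ = -2, 4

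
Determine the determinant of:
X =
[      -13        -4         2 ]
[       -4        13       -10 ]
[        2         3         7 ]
det(X) = -1681

Expand along row 0 (cofactor expansion): det(X) = a*(e*i - f*h) - b*(d*i - f*g) + c*(d*h - e*g), where the 3×3 is [[a, b, c], [d, e, f], [g, h, i]].
Minor M_00 = (13)*(7) - (-10)*(3) = 91 + 30 = 121.
Minor M_01 = (-4)*(7) - (-10)*(2) = -28 + 20 = -8.
Minor M_02 = (-4)*(3) - (13)*(2) = -12 - 26 = -38.
det(X) = (-13)*(121) - (-4)*(-8) + (2)*(-38) = -1573 - 32 - 76 = -1681.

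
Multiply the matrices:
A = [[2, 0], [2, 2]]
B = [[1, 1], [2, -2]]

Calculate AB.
[[2, 2], [6, -2]]

Each entry (i,j) of AB = sum over k of A[i][k]*B[k][j].
(AB)[0][0] = (2)*(1) + (0)*(2) = 2
(AB)[0][1] = (2)*(1) + (0)*(-2) = 2
(AB)[1][0] = (2)*(1) + (2)*(2) = 6
(AB)[1][1] = (2)*(1) + (2)*(-2) = -2
AB = [[2, 2], [6, -2]]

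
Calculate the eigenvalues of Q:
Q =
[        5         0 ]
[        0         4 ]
λ = 4, 5

Solve det(Q - λI) = 0. For a 2×2 matrix the characteristic equation is λ² - (trace)λ + det = 0.
trace(Q) = a + d = 5 + 4 = 9.
det(Q) = a*d - b*c = (5)*(4) - (0)*(0) = 20 - 0 = 20.
Characteristic equation: λ² - (9)λ + (20) = 0.
Discriminant = (9)² - 4*(20) = 81 - 80 = 1.
λ = (9 ± √1) / 2 = (9 ± 1) / 2 = 4, 5.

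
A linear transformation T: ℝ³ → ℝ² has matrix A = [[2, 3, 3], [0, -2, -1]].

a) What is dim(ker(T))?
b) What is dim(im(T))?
dim(ker) = 1, dim(im) = 2

The two rows are not scalar multiples of one another (no single k satisfies row 2 = k × row 1), so they are linearly independent.
Thus rank(A) = 2.
dim(im(T)) = rank(A) = 2.
By the rank-nullity theorem applied to T: ℝ³ → ℝ², rank(A) + nullity(A) = 3 (the domain dimension), so dim(ker(T)) = 3 - 2 = 1.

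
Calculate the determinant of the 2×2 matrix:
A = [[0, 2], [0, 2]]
0

For A = [[a, b], [c, d]], det(A) = a*d - b*c.
det(A) = (0)*(2) - (2)*(0) = 0 - 0 = 0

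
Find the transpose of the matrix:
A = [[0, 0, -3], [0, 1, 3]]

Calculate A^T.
[[0, 0], [0, 1], [-3, 3]]

The transpose sends entry (i,j) to (j,i); rows become columns.
Row 0 of A: [0, 0, -3] -> column 0 of A^T.
Row 1 of A: [0, 1, 3] -> column 1 of A^T.
A^T = [[0, 0], [0, 1], [-3, 3]]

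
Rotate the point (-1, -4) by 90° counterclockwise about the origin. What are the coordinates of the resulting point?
(4, -1)

Rotation matrix R(θ) = [[cos θ, -sin θ], [sin θ, cos θ]]; for θ = 90°:
R = [[0, -1], [1, 0]]
Result: R × [-1, -4]ᵀ = [0·-1 + (-1)·-4, 1·-1 + (0)·-4]ᵀ = (4, -1)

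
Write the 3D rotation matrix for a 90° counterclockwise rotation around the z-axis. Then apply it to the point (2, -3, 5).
R = [[0, -1, 0], [1, 0, 0], [0, 0, 1]]; R·(2, -3, 5) = (3, 2, 5)

Rotation matrix for 90° around z-axis:
cos(90°) = 0, sin(90°) = 1
R = [[0, -1, 0], [1, 0, 0], [0, 0, 1]]
Apply to (2, -3, 5): R·[2, -3, 5]ᵀ = (3, 2, 5)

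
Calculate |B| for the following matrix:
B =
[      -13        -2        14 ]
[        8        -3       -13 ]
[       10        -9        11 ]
det(B) = 1798

Expand along row 0 (cofactor expansion): det(B) = a*(e*i - f*h) - b*(d*i - f*g) + c*(d*h - e*g), where the 3×3 is [[a, b, c], [d, e, f], [g, h, i]].
Minor M_00 = (-3)*(11) - (-13)*(-9) = -33 - 117 = -150.
Minor M_01 = (8)*(11) - (-13)*(10) = 88 + 130 = 218.
Minor M_02 = (8)*(-9) - (-3)*(10) = -72 + 30 = -42.
det(B) = (-13)*(-150) - (-2)*(218) + (14)*(-42) = 1950 + 436 - 588 = 1798.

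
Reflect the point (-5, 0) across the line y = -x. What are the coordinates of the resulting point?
(0, 5)

Reflection across line y = -x: (-5, 0) → (0, 5)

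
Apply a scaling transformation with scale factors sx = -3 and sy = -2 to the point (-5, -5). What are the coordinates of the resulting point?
(15, 10)

Scaling matrix:
[[-3, 0], [0, -2]]
Result: (-5 × -3, -5 × -2) = (15, 10)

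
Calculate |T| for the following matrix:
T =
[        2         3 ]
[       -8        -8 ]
det(T) = 8

For a 2×2 matrix [[a, b], [c, d]], det = a*d - b*c.
det(T) = (2)*(-8) - (3)*(-8) = -16 + 24 = 8.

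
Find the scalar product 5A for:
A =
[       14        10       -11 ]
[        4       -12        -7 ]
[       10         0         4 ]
5A =
[       70        50       -55 ]
[       20       -60       -35 ]
[       50         0        20 ]

Scalar multiplication is elementwise: (5A)[i][j] = 5 * A[i][j].
  (5A)[0][0] = 5 * (14) = 70
  (5A)[0][1] = 5 * (10) = 50
  (5A)[0][2] = 5 * (-11) = -55
  (5A)[1][0] = 5 * (4) = 20
  (5A)[1][1] = 5 * (-12) = -60
  (5A)[1][2] = 5 * (-7) = -35
  (5A)[2][0] = 5 * (10) = 50
  (5A)[2][1] = 5 * (0) = 0
  (5A)[2][2] = 5 * (4) = 20
5A =
[       70        50       -55 ]
[       20       -60       -35 ]
[       50         0        20 ]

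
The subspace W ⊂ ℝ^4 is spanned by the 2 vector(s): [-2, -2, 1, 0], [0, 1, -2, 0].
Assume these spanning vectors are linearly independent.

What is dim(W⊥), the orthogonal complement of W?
dim(W⊥) = 2

For any subspace W of ℝ^n, dim(W) + dim(W⊥) = n (the whole-space dimension).
Here the given 2 vectors are linearly independent, so dim(W) = 2.
Thus dim(W⊥) = n - dim(W) = 4 - 2 = 2.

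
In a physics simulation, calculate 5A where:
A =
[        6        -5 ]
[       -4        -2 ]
5A =
[       30       -25 ]
[      -20       -10 ]

Scalar multiplication is elementwise: (5A)[i][j] = 5 * A[i][j].
  (5A)[0][0] = 5 * (6) = 30
  (5A)[0][1] = 5 * (-5) = -25
  (5A)[1][0] = 5 * (-4) = -20
  (5A)[1][1] = 5 * (-2) = -10
5A =
[       30       -25 ]
[      -20       -10 ]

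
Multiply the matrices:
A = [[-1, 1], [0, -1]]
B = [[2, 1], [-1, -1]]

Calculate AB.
[[-3, -2], [1, 1]]

Each entry (i,j) of AB = sum over k of A[i][k]*B[k][j].
(AB)[0][0] = (-1)*(2) + (1)*(-1) = -3
(AB)[0][1] = (-1)*(1) + (1)*(-1) = -2
(AB)[1][0] = (0)*(2) + (-1)*(-1) = 1
(AB)[1][1] = (0)*(1) + (-1)*(-1) = 1
AB = [[-3, -2], [1, 1]]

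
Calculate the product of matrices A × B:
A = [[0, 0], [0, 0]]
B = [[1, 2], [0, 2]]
[[0, 0], [0, 0]]

Matrix multiplication:
C[0][0] = 0×1 + 0×0 = 0
C[0][1] = 0×2 + 0×2 = 0
C[1][0] = 0×1 + 0×0 = 0
C[1][1] = 0×2 + 0×2 = 0
Result: [[0, 0], [0, 0]]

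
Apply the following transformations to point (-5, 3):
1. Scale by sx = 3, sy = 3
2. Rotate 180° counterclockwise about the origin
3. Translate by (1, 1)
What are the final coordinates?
(16, -8)

Step 1: Scale → (-15, 9)
Step 2: Rotate 180° → (15, -9)
Step 3: Translate → (16, -8)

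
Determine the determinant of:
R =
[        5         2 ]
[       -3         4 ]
det(R) = 26

For a 2×2 matrix [[a, b], [c, d]], det = a*d - b*c.
det(R) = (5)*(4) - (2)*(-3) = 20 + 6 = 26.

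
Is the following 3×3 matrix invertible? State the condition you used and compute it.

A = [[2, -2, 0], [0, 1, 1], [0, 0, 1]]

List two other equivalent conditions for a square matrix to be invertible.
Yes, invertible; det(A) = 2 ≠ 0. Equivalent conditions: rank(A) = 3; Ax = 0 has only the trivial solution; 0 is not an eigenvalue; the columns of A are linearly independent.

To check invertibility, compute det(A).
The given matrix is triangular, so det(A) equals the product of its diagonal entries = 2 ≠ 0.
Since det(A) ≠ 0, A is invertible.
Equivalent conditions for a square matrix A to be invertible:
- rank(A) = 3 (full rank).
- The homogeneous system Ax = 0 has only the trivial solution x = 0.
- 0 is not an eigenvalue of A.
- The columns (equivalently rows) of A are linearly independent.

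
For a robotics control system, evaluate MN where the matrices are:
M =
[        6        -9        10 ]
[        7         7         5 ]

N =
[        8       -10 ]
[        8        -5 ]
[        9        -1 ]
MN =
[       66       -25 ]
[      157      -110 ]

Matrix multiplication: (MN)[i][j] = sum over k of M[i][k] * N[k][j].
  (MN)[0][0] = (6)*(8) + (-9)*(8) + (10)*(9) = 66
  (MN)[0][1] = (6)*(-10) + (-9)*(-5) + (10)*(-1) = -25
  (MN)[1][0] = (7)*(8) + (7)*(8) + (5)*(9) = 157
  (MN)[1][1] = (7)*(-10) + (7)*(-5) + (5)*(-1) = -110
MN =
[       66       -25 ]
[      157      -110 ]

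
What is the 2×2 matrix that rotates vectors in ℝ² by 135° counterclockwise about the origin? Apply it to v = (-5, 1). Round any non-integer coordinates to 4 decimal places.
R = [[-√2/2, -√2/2], [√2/2, -√2/2]]; R·v = (2.8284, -4.2426)

A counterclockwise rotation by angle θ in ℝ² has matrix R(θ) = [[cos θ, -sin θ], [sin θ, cos θ]].
For θ = 135°: cos θ = -√2/2, sin θ = √2/2.
R(135°) = [[-√2/2, -√2/2], [√2/2, -√2/2]].
R·v = [-√2/2·-5 + (-√2/2)·1, √2/2·-5 + -√2/2·1] = (2.8284, -4.2426).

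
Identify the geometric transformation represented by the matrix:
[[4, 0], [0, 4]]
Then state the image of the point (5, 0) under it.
uniform scaling by factor 4; image of (5, 0) is (20, 0)

This is a diagonal matrix with equal entries 4, so it scales both axes by the same factor 4.
The matrix [[4, 0], [0, 4]] represents: uniform scaling by factor 4.
Applying it to (5, 0): [4·5 + 0·0, 0·5 + 4·0] = (20, 0).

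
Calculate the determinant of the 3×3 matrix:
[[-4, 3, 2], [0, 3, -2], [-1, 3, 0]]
-12

Expansion along first row:
det = -4·det([[3,-2],[3,0]]) - 3·det([[0,-2],[-1,0]]) + 2·det([[0,3],[-1,3]])
    = -4·(3·0 - -2·3) - 3·(0·0 - -2·-1) + 2·(0·3 - 3·-1)
    = -4·6 - 3·-2 + 2·3
    = -24 + 6 + 6 = -12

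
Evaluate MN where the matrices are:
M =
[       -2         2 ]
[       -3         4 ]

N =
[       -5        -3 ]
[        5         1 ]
MN =
[       20         8 ]
[       35        13 ]

Matrix multiplication: (MN)[i][j] = sum over k of M[i][k] * N[k][j].
  (MN)[0][0] = (-2)*(-5) + (2)*(5) = 20
  (MN)[0][1] = (-2)*(-3) + (2)*(1) = 8
  (MN)[1][0] = (-3)*(-5) + (4)*(5) = 35
  (MN)[1][1] = (-3)*(-3) + (4)*(1) = 13
MN =
[       20         8 ]
[       35        13 ]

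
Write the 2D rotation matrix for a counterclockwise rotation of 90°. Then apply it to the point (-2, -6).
R = [[0, -1], [1, 0]]; R·(-2, -6) = (6, -2)

Rotation matrix formula: R(θ) = [[cos θ, -sin θ], [sin θ, cos θ]]
For θ = 90°:
cos(90°) = 0
sin(90°) = 1
R = [[0, -1], [1, 0]]
Apply to (-2, -6): [0·-2 + (-1)·-6, 1·-2 + 0·-6] = (6, -2)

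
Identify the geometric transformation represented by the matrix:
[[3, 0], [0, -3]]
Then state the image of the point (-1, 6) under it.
non-uniform scaling by (3, -3); image of (-1, 6) is (-3, -18)

This is diagonal with distinct entries, so it scales the x-axis by 3 and the y-axis by -3.
The matrix [[3, 0], [0, -3]] represents: non-uniform scaling by (3, -3).
Applying it to (-1, 6): [3·-1 + 0·6, 0·-1 + -3·6] = (-3, -18).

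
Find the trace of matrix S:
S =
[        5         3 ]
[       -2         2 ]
tr(S) = 5 + 2 = 7

The trace of a square matrix is the sum of its diagonal entries.
Diagonal entries of S: S[0][0] = 5, S[1][1] = 2.
tr(S) = 5 + 2 = 7.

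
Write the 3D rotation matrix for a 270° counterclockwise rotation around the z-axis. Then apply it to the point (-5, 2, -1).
R = [[0, 1, 0], [-1, 0, 0], [0, 0, 1]]; R·(-5, 2, -1) = (2, 5, -1)

Rotation matrix for 270° around z-axis:
cos(270°) = 0, sin(270°) = -1
R = [[0, 1, 0], [-1, 0, 0], [0, 0, 1]]
Apply to (-5, 2, -1): R·[-5, 2, -1]ᵀ = (2, 5, -1)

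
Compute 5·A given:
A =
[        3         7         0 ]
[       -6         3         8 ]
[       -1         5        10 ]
5A =
[       15        35         0 ]
[      -30        15        40 ]
[       -5        25        50 ]

Scalar multiplication is elementwise: (5A)[i][j] = 5 * A[i][j].
  (5A)[0][0] = 5 * (3) = 15
  (5A)[0][1] = 5 * (7) = 35
  (5A)[0][2] = 5 * (0) = 0
  (5A)[1][0] = 5 * (-6) = -30
  (5A)[1][1] = 5 * (3) = 15
  (5A)[1][2] = 5 * (8) = 40
  (5A)[2][0] = 5 * (-1) = -5
  (5A)[2][1] = 5 * (5) = 25
  (5A)[2][2] = 5 * (10) = 50
5A =
[       15        35         0 ]
[      -30        15        40 ]
[       -5        25        50 ]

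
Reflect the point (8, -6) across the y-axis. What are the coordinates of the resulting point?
(-8, -6)

Reflection across y-axis: (8, -6) → (-8, -6)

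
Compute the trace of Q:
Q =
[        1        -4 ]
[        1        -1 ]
tr(Q) = 1 - 1 = 0

The trace of a square matrix is the sum of its diagonal entries.
Diagonal entries of Q: Q[0][0] = 1, Q[1][1] = -1.
tr(Q) = 1 - 1 = 0.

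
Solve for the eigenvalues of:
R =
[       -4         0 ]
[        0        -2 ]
λ = -4, -2

Solve det(R - λI) = 0. For a 2×2 matrix the characteristic equation is λ² - (trace)λ + det = 0.
trace(R) = a + d = -4 - 2 = -6.
det(R) = a*d - b*c = (-4)*(-2) - (0)*(0) = 8 - 0 = 8.
Characteristic equation: λ² - (-6)λ + (8) = 0.
Discriminant = (-6)² - 4*(8) = 36 - 32 = 4.
λ = (-6 ± √4) / 2 = (-6 ± 2) / 2 = -4, -2.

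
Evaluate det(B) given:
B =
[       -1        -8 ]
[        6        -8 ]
det(B) = 56

For a 2×2 matrix [[a, b], [c, d]], det = a*d - b*c.
det(B) = (-1)*(-8) - (-8)*(6) = 8 + 48 = 56.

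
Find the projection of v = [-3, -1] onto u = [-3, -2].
[-33/13, -22/13]

The projection of v onto u is proj_u(v) = ((v·u) / (u·u)) · u.
v·u = (-3)*(-3) + (-1)*(-2) = 11.
u·u = (-3)*(-3) + (-2)*(-2) = 13.
coefficient = 11 / 13 = 11/13.
proj_u(v) = 11/13 · [-3, -2] = [-33/13, -22/13].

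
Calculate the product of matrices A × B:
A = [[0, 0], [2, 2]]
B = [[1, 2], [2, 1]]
[[0, 0], [6, 6]]

Matrix multiplication:
C[0][0] = 0×1 + 0×2 = 0
C[0][1] = 0×2 + 0×1 = 0
C[1][0] = 2×1 + 2×2 = 6
C[1][1] = 2×2 + 2×1 = 6
Result: [[0, 0], [6, 6]]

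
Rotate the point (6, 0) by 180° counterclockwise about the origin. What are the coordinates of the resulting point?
(-6, 0)

Rotation matrix R(θ) = [[cos θ, -sin θ], [sin θ, cos θ]]; for θ = 180°:
R = [[-1, 0], [0, -1]]
Result: R × [6, 0]ᵀ = [-1·6 + (0)·0, 0·6 + (-1)·0]ᵀ = (-6, 0)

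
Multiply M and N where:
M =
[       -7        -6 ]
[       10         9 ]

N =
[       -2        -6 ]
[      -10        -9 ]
MN =
[       74        96 ]
[     -110      -141 ]

Matrix multiplication: (MN)[i][j] = sum over k of M[i][k] * N[k][j].
  (MN)[0][0] = (-7)*(-2) + (-6)*(-10) = 74
  (MN)[0][1] = (-7)*(-6) + (-6)*(-9) = 96
  (MN)[1][0] = (10)*(-2) + (9)*(-10) = -110
  (MN)[1][1] = (10)*(-6) + (9)*(-9) = -141
MN =
[       74        96 ]
[     -110      -141 ]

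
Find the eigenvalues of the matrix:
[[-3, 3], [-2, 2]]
λ = -1 and λ = 0

Characteristic equation: det(A - λI) = 0
λ² - (trace)λ + (det) = 0
λ² - (-1)λ + (0) = 0
λ² + 1λ + 0 = 0
Solving: λ = -1, 0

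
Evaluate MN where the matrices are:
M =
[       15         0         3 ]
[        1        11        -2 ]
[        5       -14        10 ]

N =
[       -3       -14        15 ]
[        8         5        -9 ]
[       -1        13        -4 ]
MN =
[      -48      -171       213 ]
[       87        15       -76 ]
[     -137       -10       161 ]

Matrix multiplication: (MN)[i][j] = sum over k of M[i][k] * N[k][j].
  (MN)[0][0] = (15)*(-3) + (0)*(8) + (3)*(-1) = -48
  (MN)[0][1] = (15)*(-14) + (0)*(5) + (3)*(13) = -171
  (MN)[0][2] = (15)*(15) + (0)*(-9) + (3)*(-4) = 213
  (MN)[1][0] = (1)*(-3) + (11)*(8) + (-2)*(-1) = 87
  (MN)[1][1] = (1)*(-14) + (11)*(5) + (-2)*(13) = 15
  (MN)[1][2] = (1)*(15) + (11)*(-9) + (-2)*(-4) = -76
  (MN)[2][0] = (5)*(-3) + (-14)*(8) + (10)*(-1) = -137
  (MN)[2][1] = (5)*(-14) + (-14)*(5) + (10)*(13) = -10
  (MN)[2][2] = (5)*(15) + (-14)*(-9) + (10)*(-4) = 161
MN =
[      -48      -171       213 ]
[       87        15       -76 ]
[     -137       -10       161 ]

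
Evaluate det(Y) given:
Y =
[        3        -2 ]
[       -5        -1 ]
det(Y) = -13

For a 2×2 matrix [[a, b], [c, d]], det = a*d - b*c.
det(Y) = (3)*(-1) - (-2)*(-5) = -3 - 10 = -13.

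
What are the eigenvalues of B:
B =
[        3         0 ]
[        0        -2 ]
λ = -2, 3

Solve det(B - λI) = 0. For a 2×2 matrix the characteristic equation is λ² - (trace)λ + det = 0.
trace(B) = a + d = 3 - 2 = 1.
det(B) = a*d - b*c = (3)*(-2) - (0)*(0) = -6 - 0 = -6.
Characteristic equation: λ² - (1)λ + (-6) = 0.
Discriminant = (1)² - 4*(-6) = 1 + 24 = 25.
λ = (1 ± √25) / 2 = (1 ± 5) / 2 = -2, 3.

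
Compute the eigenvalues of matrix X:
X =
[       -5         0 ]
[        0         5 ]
λ = -5, 5

Solve det(X - λI) = 0. For a 2×2 matrix the characteristic equation is λ² - (trace)λ + det = 0.
trace(X) = a + d = -5 + 5 = 0.
det(X) = a*d - b*c = (-5)*(5) - (0)*(0) = -25 - 0 = -25.
Characteristic equation: λ² - (0)λ + (-25) = 0.
Discriminant = (0)² - 4*(-25) = 0 + 100 = 100.
λ = (0 ± √100) / 2 = (0 ± 10) / 2 = -5, 5.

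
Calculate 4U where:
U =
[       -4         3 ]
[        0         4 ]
4U =
[      -16        12 ]
[        0        16 ]

Scalar multiplication is elementwise: (4U)[i][j] = 4 * U[i][j].
  (4U)[0][0] = 4 * (-4) = -16
  (4U)[0][1] = 4 * (3) = 12
  (4U)[1][0] = 4 * (0) = 0
  (4U)[1][1] = 4 * (4) = 16
4U =
[      -16        12 ]
[        0        16 ]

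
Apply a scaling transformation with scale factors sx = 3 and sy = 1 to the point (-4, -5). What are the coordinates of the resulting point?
(-12, -5)

Scaling matrix:
[[3, 0], [0, 1]]
Result: (-4 × 3, -5 × 1) = (-12, -5)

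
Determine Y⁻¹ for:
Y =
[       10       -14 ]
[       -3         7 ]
det(Y) = 28
Y⁻¹ =
[      1/4       1/2 ]
[     3/28      5/14 ]

For a 2×2 matrix Y = [[a, b], [c, d]] with det(Y) ≠ 0, Y⁻¹ = (1/det(Y)) * [[d, -b], [-c, a]].
det(Y) = (10)*(7) - (-14)*(-3) = 70 - 42 = 28.
Y⁻¹ = (1/28) * [[7, 14], [3, 10]].
Dividing each entry by 28 and reducing:
Y⁻¹ =
[      1/4       1/2 ]
[     3/28      5/14 ]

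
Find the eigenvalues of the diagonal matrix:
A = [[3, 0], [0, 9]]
λ₁ = 3, λ₂ = 9

The characteristic polynomial of A is det(A - λI) = (3 - λ)(9 - λ) = 0.
The roots are λ = 3 and λ = 9, so the eigenvalues are the diagonal entries.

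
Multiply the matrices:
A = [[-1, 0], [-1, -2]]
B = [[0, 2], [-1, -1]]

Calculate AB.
[[0, -2], [2, 0]]

Each entry (i,j) of AB = sum over k of A[i][k]*B[k][j].
(AB)[0][0] = (-1)*(0) + (0)*(-1) = 0
(AB)[0][1] = (-1)*(2) + (0)*(-1) = -2
(AB)[1][0] = (-1)*(0) + (-2)*(-1) = 2
(AB)[1][1] = (-1)*(2) + (-2)*(-1) = 0
AB = [[0, -2], [2, 0]]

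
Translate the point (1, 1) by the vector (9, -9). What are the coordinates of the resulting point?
(10, -8)

Translation by (9, -9):
x' = 1 + 9 = 10
y' = 1 + -9 = -8
Homogeneous matrix: [[1, 0, 9], [0, 1, -9], [0, 0, 1]]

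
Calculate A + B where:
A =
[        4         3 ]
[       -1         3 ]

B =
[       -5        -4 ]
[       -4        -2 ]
A + B =
[       -1        -1 ]
[       -5         1 ]

Matrix addition is elementwise: (A+B)[i][j] = A[i][j] + B[i][j].
  (A+B)[0][0] = (4) + (-5) = -1
  (A+B)[0][1] = (3) + (-4) = -1
  (A+B)[1][0] = (-1) + (-4) = -5
  (A+B)[1][1] = (3) + (-2) = 1
A + B =
[       -1        -1 ]
[       -5         1 ]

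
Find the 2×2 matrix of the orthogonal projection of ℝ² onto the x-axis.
[[1, 0], [0, 0]]

The orthogonal projection onto the line spanned by a nonzero vector u = (a, b) has matrix P = (u uᵀ) / (uᵀ u) = (1/(a² + b²)) · [[a², ab], [ab, b²]].
Here u = (1, 0), so a² + b² = 1 + 0 = 1.
P = (1/1) · [[1, 0], [0, 0]] = [[1, 0], [0, 0]].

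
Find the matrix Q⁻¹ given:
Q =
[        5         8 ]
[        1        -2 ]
det(Q) = -18
Q⁻¹ =
[      1/9       4/9 ]
[     1/18     -5/18 ]

For a 2×2 matrix Q = [[a, b], [c, d]] with det(Q) ≠ 0, Q⁻¹ = (1/det(Q)) * [[d, -b], [-c, a]].
det(Q) = (5)*(-2) - (8)*(1) = -10 - 8 = -18.
Q⁻¹ = (1/-18) * [[-2, -8], [-1, 5]].
Dividing each entry by -18 and reducing:
Q⁻¹ =
[      1/9       4/9 ]
[     1/18     -5/18 ]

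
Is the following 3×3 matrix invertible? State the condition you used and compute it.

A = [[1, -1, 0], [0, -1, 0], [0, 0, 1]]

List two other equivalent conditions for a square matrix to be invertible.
Yes, invertible; det(A) = -1 ≠ 0. Equivalent conditions: rank(A) = 3; Ax = 0 has only the trivial solution; 0 is not an eigenvalue; the columns of A are linearly independent.

To check invertibility, compute det(A).
The given matrix is triangular, so det(A) equals the product of its diagonal entries = -1 ≠ 0.
Since det(A) ≠ 0, A is invertible.
Equivalent conditions for a square matrix A to be invertible:
- rank(A) = 3 (full rank).
- The homogeneous system Ax = 0 has only the trivial solution x = 0.
- 0 is not an eigenvalue of A.
- The columns (equivalently rows) of A are linearly independent.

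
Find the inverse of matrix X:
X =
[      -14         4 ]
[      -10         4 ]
det(X) = -16
X⁻¹ =
[     -1/4       1/4 ]
[     -5/8       7/8 ]

For a 2×2 matrix X = [[a, b], [c, d]] with det(X) ≠ 0, X⁻¹ = (1/det(X)) * [[d, -b], [-c, a]].
det(X) = (-14)*(4) - (4)*(-10) = -56 + 40 = -16.
X⁻¹ = (1/-16) * [[4, -4], [10, -14]].
Dividing each entry by -16 and reducing:
X⁻¹ =
[     -1/4       1/4 ]
[     -5/8       7/8 ]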